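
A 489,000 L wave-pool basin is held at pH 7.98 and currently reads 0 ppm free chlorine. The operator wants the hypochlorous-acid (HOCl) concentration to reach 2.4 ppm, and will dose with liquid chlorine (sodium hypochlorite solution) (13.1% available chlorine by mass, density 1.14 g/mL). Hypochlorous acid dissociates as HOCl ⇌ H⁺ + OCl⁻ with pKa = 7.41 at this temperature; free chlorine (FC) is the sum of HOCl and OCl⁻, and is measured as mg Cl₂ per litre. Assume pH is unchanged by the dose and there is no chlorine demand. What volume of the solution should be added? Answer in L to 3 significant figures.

[OCl⁻]/[HOCl] = 10^(pH − pKa) = 10^(7.98 − 7.41) = 3.715; fraction as HOCl = 1/(1 + 3.715) = 0.2121.
Free chlorine required for 2.4 ppm HOCl: 2.4 / 0.2121 = 11.32 ppm.
FC to add: 11.32 − 0 = 11.32 mg/L as Cl₂.
Cl₂ equivalent: 11.32 mg/L × 489,000 L = 5534 g.
Product at 13.1% available Cl: 5534 / 0.131 = 42,240 g.
Volume: 42,240 g ÷ 1.14 g/mL = 37,060 mL.

37.1 L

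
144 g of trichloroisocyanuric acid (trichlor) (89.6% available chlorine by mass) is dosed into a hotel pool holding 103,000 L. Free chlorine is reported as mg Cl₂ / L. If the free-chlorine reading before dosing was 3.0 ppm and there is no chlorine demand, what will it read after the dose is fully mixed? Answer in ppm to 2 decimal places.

4.25 ppm

Available chlorine delivered: 144 g × 0.896 = 129 g as Cl₂.
Concentration rise: 129 g / 103,000 L = 1.253 mg/L = 1.25 ppm.
Final FC: 3.0 + 1.25 = 4.25 ppm.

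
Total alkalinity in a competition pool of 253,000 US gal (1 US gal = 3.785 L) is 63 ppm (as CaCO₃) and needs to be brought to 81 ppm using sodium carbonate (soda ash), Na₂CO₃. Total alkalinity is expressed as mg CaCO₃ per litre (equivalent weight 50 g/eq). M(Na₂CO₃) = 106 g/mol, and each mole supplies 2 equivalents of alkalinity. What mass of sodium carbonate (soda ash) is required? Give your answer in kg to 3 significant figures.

Volume: 253,000 US gal × 3.785 L/gal = 957,605 L.
Alkalinity to add: (81 − 63) = 18 mg/L as CaCO₃ × 957,605 L = 17,240 g as CaCO₃.
Equivalents: 17,240 g ÷ 50 g/eq = 344.7 eq.
Each mole of Na₂CO₃ supplies 2 eq, so 344.7 / 2 = 172.4 mol.
Mass: 172.4 mol × 106 g/mol = 18,270 g.

18.3 kg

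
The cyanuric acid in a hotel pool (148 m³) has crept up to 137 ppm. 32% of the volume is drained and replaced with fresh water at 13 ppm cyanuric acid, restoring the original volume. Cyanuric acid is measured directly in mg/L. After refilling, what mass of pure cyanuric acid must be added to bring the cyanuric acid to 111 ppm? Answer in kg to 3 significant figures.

Volume: 148 m³ = 148,000 L.
After draining 32% and refilling: 137 × 0.68 + 13 × 0.32 = 97.32 ppm.
Deficit to target: 111 − 97.32 = 13.68 mg/L.
Mass: 13.68 mg/L × 148,000 L = 2025 g cyanuric acid.

2.02 kg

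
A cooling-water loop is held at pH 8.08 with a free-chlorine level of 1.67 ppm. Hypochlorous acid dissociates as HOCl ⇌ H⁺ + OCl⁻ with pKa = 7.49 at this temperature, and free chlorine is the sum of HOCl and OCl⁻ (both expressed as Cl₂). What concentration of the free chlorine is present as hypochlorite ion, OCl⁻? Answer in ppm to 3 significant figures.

[OCl⁻]/[HOCl] = 10^(pH − pKa) = 10^(8.08 − 7.49) = 10^0.59 = 3.89.
Fraction as HOCl = 1 / (1 + 3.89) = 0.2045.
OCl⁻ = (1 − 0.2045) × 1.67 ppm = 1.329 ppm.

1.33 ppm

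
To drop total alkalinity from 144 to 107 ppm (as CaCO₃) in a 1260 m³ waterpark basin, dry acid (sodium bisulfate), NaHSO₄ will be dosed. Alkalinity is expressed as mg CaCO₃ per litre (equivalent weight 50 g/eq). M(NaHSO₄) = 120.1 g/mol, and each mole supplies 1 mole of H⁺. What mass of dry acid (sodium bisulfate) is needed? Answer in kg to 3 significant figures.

112 kg

Volume: 1260 m³ = 1,260,000 L.
Alkalinity to neutralize: (144 − 107) = 37 mg/L as CaCO₃ × 1,260,000 L = 46,620 g as CaCO₃.
Equivalents of H⁺ required: 46,620 ÷ 50 g/eq = 932.4 eq = 932.4 mol NaHSO₄.
Mass of NaHSO₄: 932.4 × 120.1 = 112,000 g.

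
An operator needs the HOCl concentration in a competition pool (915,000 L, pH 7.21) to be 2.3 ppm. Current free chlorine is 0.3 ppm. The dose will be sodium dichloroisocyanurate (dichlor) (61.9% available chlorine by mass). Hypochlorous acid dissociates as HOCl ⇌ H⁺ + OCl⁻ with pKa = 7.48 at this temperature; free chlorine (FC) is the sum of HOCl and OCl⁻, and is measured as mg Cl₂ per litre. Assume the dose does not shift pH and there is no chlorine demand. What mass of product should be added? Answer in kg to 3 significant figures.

[OCl⁻]/[HOCl] = 10^(pH − pKa) = 10^(7.21 − 7.48) = 0.537; fraction as HOCl = 1/(1 + 0.537) = 0.6506.
Free chlorine required for 2.3 ppm HOCl: 2.3 / 0.6506 = 3.535 ppm.
FC to add: 3.535 − 0.3 = 3.235 mg/L as Cl₂.
Cl₂ equivalent: 3.235 mg/L × 915,000 L = 2960 g.
Product at 61.9% available Cl: 2960 / 0.619 = 4782 g.

4.78 kg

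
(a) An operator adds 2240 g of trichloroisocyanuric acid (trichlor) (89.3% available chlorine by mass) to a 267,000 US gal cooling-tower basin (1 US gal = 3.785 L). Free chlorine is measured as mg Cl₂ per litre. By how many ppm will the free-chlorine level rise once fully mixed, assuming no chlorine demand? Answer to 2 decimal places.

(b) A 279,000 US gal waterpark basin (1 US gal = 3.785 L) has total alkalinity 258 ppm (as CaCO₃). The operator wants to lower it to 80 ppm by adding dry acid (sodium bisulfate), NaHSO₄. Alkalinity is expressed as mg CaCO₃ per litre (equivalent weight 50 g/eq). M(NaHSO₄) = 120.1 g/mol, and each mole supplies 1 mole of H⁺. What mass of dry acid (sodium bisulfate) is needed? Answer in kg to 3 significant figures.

(a) Volume: 267,000 US gal × 3.785 L/gal = 1,010,595 L.
(a) Available chlorine delivered: 2240 g × 0.893 = 2000 g as Cl₂.
(a) Concentration rise: 2000 g / 1,010,595 L = 1.979 mg/L = 1.98 ppm.

(b) Volume: 279,000 US gal × 3.785 L/gal = 1,056,015 L.
(b) Alkalinity to neutralize: (258 − 80) = 178 mg/L as CaCO₃ × 1,056,015 L = 188,000 g as CaCO₃.
(b) Equivalents of H⁺ required: 188,000 ÷ 50 g/eq = 3759 eq = 3759 mol NaHSO₄.
(b) Mass of NaHSO₄: 3759 × 120.1 = 451,500 g.

(a) 1.98 ppm; (b) 452 kg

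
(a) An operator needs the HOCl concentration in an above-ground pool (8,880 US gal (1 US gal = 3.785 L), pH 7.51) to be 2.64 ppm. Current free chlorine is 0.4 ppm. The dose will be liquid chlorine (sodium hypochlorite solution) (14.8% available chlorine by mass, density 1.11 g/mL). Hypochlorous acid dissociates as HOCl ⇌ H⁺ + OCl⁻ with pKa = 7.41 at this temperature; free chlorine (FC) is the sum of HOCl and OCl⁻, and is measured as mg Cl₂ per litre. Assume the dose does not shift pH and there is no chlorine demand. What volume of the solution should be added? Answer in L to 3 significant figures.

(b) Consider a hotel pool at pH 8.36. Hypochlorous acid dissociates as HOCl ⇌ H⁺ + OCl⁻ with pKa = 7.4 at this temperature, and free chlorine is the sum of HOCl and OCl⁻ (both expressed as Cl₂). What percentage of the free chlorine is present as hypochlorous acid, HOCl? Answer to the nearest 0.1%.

(a) 1.14 L; (b) 9.9%

(a) Volume: 8,880 US gal × 3.785 L/gal = 33,611 L.
(a) [OCl⁻]/[HOCl] = 10^(pH − pKa) = 10^(7.51 − 7.41) = 1.259; fraction as HOCl = 1/(1 + 1.259) = 0.4427.
(a) Free chlorine required for 2.64 ppm HOCl: 2.64 / 0.4427 = 5.964 ppm.
(a) FC to add: 5.964 − 0.4 = 5.564 mg/L as Cl₂.
(a) Cl₂ equivalent: 5.564 mg/L × 33,611 L = 187 g.
(a) Product at 14.8% available Cl: 187 / 0.148 = 1263 g.
(a) Volume: 1263 g ÷ 1.11 g/mL = 1138 mL.

(b) [OCl⁻]/[HOCl] = 10^(pH − pKa) = 10^(8.36 − 7.4) = 10^0.96 = 9.12.
(b) Fraction as HOCl = 1 / (1 + 9.12) = 0.09881.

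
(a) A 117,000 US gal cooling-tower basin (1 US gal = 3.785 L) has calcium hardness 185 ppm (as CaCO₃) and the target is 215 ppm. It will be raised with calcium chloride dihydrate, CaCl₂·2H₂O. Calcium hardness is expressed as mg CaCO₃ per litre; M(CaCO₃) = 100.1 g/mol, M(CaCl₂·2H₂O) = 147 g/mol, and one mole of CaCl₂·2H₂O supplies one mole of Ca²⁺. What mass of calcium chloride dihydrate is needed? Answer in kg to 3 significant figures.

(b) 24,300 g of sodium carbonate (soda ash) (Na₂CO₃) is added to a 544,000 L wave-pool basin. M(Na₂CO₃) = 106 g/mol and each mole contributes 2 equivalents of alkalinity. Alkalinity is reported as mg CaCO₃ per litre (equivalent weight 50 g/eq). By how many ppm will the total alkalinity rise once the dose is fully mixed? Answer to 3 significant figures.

(a) Volume: 117,000 US gal × 3.785 L/gal = 442,845 L.
(a) Hardness to add: (215 − 185) = 30 mg/L as CaCO₃ × 442,845 L = 13,290 g as CaCO₃.
(a) Moles of Ca²⁺ (1 mol Ca²⁺ ≡ 1 mol CaCO₃): 13,290 / 100.1 g/mol = 132.7 mol.
(a) Mass of CaCl₂·2H₂O: 132.7 × 147 = 19,510 g.

(b) Moles of Na₂CO₃: 24,300 g ÷ 106 g/mol = 229.2 mol → 458.5 eq of alkalinity.
(b) As CaCO₃: 458.5 eq × 50 g/eq = 22,920 g.
(b) Rise: 22,920 g / 544,000 L × 1000 = 42.14 mg/L.

(a) 19.5 kg; (b) 42.1 ppm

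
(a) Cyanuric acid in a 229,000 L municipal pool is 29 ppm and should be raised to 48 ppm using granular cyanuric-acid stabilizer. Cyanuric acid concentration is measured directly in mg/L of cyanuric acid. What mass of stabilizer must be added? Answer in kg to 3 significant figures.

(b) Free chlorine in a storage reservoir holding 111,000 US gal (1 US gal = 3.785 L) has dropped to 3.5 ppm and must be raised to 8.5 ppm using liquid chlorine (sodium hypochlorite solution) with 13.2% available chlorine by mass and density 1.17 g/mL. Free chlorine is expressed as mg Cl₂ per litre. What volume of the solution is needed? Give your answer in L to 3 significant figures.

(a) CYA to add: (48 − 29) = 19 mg/L × 229,000 L = 4351 g cyanuric acid.

(b) Volume: 111,000 US gal × 3.785 L/gal = 420,135 L.
(b) Chlorine deficit: 8.5 − 3.5 = 5 ppm = 5 mg/L as Cl₂.
(b) Cl₂ equivalent needed: 5 mg/L × 420,135 L = 2,101,000 mg = 2101 g.
(b) Product at 13.2% available chlorine: 2101 / 0.132 = 15,910 g.
(b) Volume at density 1.17 g/mL: 15,910 g ÷ 1.17 g/mL = 13,600 mL.

(a) 4.35 kg; (b) 13.6 L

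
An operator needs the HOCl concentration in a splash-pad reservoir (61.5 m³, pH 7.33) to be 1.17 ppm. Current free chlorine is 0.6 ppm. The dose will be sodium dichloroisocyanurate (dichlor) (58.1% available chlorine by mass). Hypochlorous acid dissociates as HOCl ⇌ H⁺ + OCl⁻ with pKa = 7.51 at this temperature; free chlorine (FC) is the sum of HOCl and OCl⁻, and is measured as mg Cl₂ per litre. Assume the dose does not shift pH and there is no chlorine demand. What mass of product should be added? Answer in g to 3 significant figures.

Volume: 61.5 m³ = 61,500 L.
[OCl⁻]/[HOCl] = 10^(pH − pKa) = 10^(7.33 − 7.51) = 0.6607; fraction as HOCl = 1/(1 + 0.6607) = 0.6022.
Free chlorine required for 1.17 ppm HOCl: 1.17 / 0.6022 = 1.943 ppm.
FC to add: 1.943 − 0.6 = 1.343 mg/L as Cl₂.
Cl₂ equivalent: 1.343 mg/L × 61,500 L = 82.6 g.
Product at 58.1% available Cl: 82.6 / 0.581 = 142.2 g.

142 g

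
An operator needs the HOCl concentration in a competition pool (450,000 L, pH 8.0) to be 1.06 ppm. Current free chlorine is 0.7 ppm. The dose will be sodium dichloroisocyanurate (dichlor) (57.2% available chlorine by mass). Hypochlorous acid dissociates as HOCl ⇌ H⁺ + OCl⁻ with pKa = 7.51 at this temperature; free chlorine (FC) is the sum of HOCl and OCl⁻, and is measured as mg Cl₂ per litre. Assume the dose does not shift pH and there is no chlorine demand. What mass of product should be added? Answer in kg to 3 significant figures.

[OCl⁻]/[HOCl] = 10^(pH − pKa) = 10^(8.0 − 7.51) = 3.09; fraction as HOCl = 1/(1 + 3.09) = 0.2445.
Free chlorine required for 1.06 ppm HOCl: 1.06 / 0.2445 = 4.336 ppm.
FC to add: 4.336 − 0.7 = 3.636 mg/L as Cl₂.
Cl₂ equivalent: 3.636 mg/L × 450,000 L = 1636 g.
Product at 57.2% available Cl: 1636 / 0.572 = 2860 g.

2.86 kg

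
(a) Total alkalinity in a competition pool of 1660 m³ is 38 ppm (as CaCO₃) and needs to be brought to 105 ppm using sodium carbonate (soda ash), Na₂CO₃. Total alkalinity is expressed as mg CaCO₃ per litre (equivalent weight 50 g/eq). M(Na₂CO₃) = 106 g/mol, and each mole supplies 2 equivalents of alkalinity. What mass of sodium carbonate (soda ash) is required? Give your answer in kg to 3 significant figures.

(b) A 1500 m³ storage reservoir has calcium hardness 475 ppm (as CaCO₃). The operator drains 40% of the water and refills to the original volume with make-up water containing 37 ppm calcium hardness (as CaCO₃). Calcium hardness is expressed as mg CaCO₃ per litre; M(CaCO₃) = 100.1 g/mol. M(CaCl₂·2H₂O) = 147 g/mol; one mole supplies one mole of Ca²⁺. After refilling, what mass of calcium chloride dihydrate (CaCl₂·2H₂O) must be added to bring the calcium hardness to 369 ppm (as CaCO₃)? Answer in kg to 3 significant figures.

(a) 118 kg; (b) 152 kg

(a) Volume: 1660 m³ = 1,660,000 L.
(a) Alkalinity to add: (105 − 38) = 67 mg/L as CaCO₃ × 1,660,000 L = 111,200 g as CaCO₃.
(a) Equivalents: 111,200 g ÷ 50 g/eq = 2224 eq.
(a) Each mole of Na₂CO₃ supplies 2 eq, so 2224 / 2 = 1112 mol.
(a) Mass: 1112 mol × 106 g/mol = 117,900 g.

(b) Volume: 1500 m³ = 1,500,000 L.
(b) After draining 40% and refilling: 475 × 0.60 + 37 × 0.40 = 299.8 ppm.
(b) Deficit to target: 369 − 299.8 = 69.2 mg/L.
(b) As CaCO₃: 69.2 mg/L × 1,500,000 L = 103,800 g; ÷ 100.1 = 1037 mol Ca²⁺.
(b) Mass: 1037 × 147 = 152,400 g.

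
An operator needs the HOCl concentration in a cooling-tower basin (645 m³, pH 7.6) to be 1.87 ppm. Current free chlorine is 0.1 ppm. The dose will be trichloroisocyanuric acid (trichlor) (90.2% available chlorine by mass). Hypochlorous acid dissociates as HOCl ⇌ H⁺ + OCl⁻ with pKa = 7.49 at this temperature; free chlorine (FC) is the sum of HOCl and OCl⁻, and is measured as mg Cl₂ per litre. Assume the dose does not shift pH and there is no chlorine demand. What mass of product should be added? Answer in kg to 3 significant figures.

2.99 kg

Volume: 645 m³ = 645,000 L.
[OCl⁻]/[HOCl] = 10^(pH − pKa) = 10^(7.6 − 7.49) = 1.288; fraction as HOCl = 1/(1 + 1.288) = 0.437.
Free chlorine required for 1.87 ppm HOCl: 1.87 / 0.437 = 4.279 ppm.
FC to add: 4.279 − 0.1 = 4.179 mg/L as Cl₂.
Cl₂ equivalent: 4.179 mg/L × 645,000 L = 2695 g.
Product at 90.2% available Cl: 2695 / 0.902 = 2988 g.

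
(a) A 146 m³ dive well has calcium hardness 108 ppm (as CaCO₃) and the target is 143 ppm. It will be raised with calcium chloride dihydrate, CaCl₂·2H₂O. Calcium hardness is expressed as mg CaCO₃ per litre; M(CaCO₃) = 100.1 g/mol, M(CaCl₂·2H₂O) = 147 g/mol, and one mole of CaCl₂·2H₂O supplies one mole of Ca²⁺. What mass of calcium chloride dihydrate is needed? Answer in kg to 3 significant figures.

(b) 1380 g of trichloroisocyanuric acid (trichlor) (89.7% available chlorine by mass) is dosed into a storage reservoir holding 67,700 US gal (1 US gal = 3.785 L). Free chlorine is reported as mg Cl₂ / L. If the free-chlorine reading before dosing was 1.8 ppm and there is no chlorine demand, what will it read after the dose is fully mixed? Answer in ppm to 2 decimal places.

(a) 7.50 kg; (b) 6.63 ppm

(a) Volume: 146 m³ = 146,000 L.
(a) Hardness to add: (143 − 108) = 35 mg/L as CaCO₃ × 146,000 L = 5110 g as CaCO₃.
(a) Moles of Ca²⁺ (1 mol Ca²⁺ ≡ 1 mol CaCO₃): 5110 / 100.1 g/mol = 51.05 mol.
(a) Mass of CaCl₂·2H₂O: 51.05 × 147 = 7504 g.

(b) Volume: 67,700 US gal × 3.785 L/gal = 256,244 L.
(b) Available chlorine delivered: 1380 g × 0.897 = 1238 g as Cl₂.
(b) Concentration rise: 1238 g / 256,244 L = 4.831 mg/L = 4.83 ppm.
(b) Final FC: 1.8 + 4.83 = 6.63 ppm.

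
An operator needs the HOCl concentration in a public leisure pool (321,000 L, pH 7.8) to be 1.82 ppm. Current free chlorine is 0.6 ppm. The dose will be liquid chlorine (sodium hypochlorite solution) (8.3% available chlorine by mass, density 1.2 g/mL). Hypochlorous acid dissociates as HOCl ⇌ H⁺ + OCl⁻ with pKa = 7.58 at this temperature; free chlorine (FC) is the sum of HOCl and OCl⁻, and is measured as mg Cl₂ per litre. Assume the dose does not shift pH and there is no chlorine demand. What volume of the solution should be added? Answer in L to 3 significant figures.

13.7 L

[OCl⁻]/[HOCl] = 10^(pH − pKa) = 10^(7.8 − 7.58) = 1.66; fraction as HOCl = 1/(1 + 1.66) = 0.376.
Free chlorine required for 1.82 ppm HOCl: 1.82 / 0.376 = 4.84 ppm.
FC to add: 4.84 − 0.6 = 4.24 mg/L as Cl₂.
Cl₂ equivalent: 4.24 mg/L × 321,000 L = 1361 g.
Product at 8.3% available Cl: 1361 / 0.083 = 16,400 g.
Volume: 16,400 g ÷ 1.2 g/mL = 13,670 mL.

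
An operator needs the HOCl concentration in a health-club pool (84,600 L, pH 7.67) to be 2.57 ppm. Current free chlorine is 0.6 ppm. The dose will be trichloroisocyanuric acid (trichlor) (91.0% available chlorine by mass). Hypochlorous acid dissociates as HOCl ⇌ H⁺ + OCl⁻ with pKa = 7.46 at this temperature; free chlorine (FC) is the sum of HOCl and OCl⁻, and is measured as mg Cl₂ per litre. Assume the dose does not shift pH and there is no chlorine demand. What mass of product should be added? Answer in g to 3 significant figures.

571 g

[OCl⁻]/[HOCl] = 10^(pH − pKa) = 10^(7.67 − 7.46) = 1.622; fraction as HOCl = 1/(1 + 1.622) = 0.3814.
Free chlorine required for 2.57 ppm HOCl: 2.57 / 0.3814 = 6.738 ppm.
FC to add: 6.738 − 0.6 = 6.138 mg/L as Cl₂.
Cl₂ equivalent: 6.138 mg/L × 84,600 L = 519.3 g.
Product at 91.0% available Cl: 519.3 / 0.91 = 570.6 g.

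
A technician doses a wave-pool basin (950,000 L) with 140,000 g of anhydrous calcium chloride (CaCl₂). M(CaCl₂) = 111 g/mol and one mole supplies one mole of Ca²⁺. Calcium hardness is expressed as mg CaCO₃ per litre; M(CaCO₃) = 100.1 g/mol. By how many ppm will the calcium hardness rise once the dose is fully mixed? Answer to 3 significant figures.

Moles of Ca²⁺: 140,000 g ÷ 111 g/mol = 1261 mol.
As CaCO₃: 1261 mol × 100.1 g/mol = 126,300 g.
Rise: 126,300 g / 950,000 L × 1000 = 132.9 mg/L.

133 ppm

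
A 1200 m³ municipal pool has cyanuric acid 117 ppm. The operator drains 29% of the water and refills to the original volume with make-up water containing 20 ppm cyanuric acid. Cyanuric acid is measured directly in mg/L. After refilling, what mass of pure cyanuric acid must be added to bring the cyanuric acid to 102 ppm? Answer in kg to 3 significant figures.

15.8 kg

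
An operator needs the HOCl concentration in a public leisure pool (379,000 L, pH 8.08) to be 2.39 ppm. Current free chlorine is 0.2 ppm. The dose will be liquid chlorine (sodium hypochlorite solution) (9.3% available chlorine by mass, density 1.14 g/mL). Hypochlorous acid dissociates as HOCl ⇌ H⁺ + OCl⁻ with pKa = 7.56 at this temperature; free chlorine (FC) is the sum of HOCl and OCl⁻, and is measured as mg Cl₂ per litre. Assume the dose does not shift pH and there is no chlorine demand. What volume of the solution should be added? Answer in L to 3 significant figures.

[OCl⁻]/[HOCl] = 10^(pH − pKa) = 10^(8.08 − 7.56) = 3.311; fraction as HOCl = 1/(1 + 3.311) = 0.2319.
Free chlorine required for 2.39 ppm HOCl: 2.39 / 0.2319 = 10.3 ppm.
FC to add: 10.3 − 0.2 = 10.1 mg/L as Cl₂.
Cl₂ equivalent: 10.1 mg/L × 379,000 L = 3829 g.
Product at 9.3% available Cl: 3829 / 0.093 = 41,180 g.
Volume: 41,180 g ÷ 1.14 g/mL = 36,120 mL.

36.1 L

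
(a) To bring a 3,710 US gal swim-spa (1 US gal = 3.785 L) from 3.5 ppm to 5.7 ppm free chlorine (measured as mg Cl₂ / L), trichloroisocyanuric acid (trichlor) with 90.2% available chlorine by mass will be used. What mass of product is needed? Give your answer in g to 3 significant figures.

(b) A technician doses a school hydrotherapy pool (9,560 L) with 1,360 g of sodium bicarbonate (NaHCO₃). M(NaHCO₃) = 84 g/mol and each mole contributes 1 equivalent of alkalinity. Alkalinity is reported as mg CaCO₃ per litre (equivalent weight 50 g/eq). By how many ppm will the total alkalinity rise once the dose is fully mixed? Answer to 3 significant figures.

(a) 34.2 g; (b) 84.7 ppm

(a) Volume: 3,710 US gal × 3.785 L/gal = 14,042 L.
(a) Chlorine deficit: 5.7 − 3.5 = 2.2 ppm = 2.2 mg/L as Cl₂.
(a) Cl₂ equivalent needed: 2.2 mg/L × 14,042 L = 30,890 mg = 30.89 g.
(a) Product at 90.2% available chlorine: 30.89 / 0.902 = 34.25 g.

(b) Moles of NaHCO₃: 1,360 g ÷ 84 g/mol = 16.19 mol → 16.19 eq of alkalinity.
(b) As CaCO₃: 16.19 eq × 50 g/eq = 809.5 g.
(b) Rise: 809.5 g / 9,560 L × 1000 = 84.68 mg/L.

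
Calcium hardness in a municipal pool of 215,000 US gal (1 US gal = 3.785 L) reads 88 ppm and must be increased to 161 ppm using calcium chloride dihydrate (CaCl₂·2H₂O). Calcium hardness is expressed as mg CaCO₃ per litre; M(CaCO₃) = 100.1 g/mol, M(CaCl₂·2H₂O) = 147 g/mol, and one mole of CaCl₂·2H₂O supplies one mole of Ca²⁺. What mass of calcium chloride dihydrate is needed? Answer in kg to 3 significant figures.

Volume: 215,000 US gal × 3.785 L/gal = 813,775 L.
Hardness to add: (161 − 88) = 73 mg/L as CaCO₃ × 813,775 L = 59,410 g as CaCO₃.
Moles of Ca²⁺ (1 mol Ca²⁺ ≡ 1 mol CaCO₃): 59,410 / 100.1 g/mol = 593.5 mol.
Mass of CaCl₂·2H₂O: 593.5 × 147 = 87,240 g.

87.2 kg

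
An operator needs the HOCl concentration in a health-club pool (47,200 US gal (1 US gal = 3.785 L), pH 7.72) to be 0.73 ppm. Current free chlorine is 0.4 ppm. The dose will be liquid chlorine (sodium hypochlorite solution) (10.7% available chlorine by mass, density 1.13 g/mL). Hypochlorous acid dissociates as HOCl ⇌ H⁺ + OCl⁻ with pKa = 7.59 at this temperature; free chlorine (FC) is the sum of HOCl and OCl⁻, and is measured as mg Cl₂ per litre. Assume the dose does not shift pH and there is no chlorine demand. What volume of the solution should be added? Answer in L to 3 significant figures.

1.94 L

Volume: 47,200 US gal × 3.785 L/gal = 178,652 L.
[OCl⁻]/[HOCl] = 10^(pH − pKa) = 10^(7.72 − 7.59) = 1.349; fraction as HOCl = 1/(1 + 1.349) = 0.4257.
Free chlorine required for 0.73 ppm HOCl: 0.73 / 0.4257 = 1.715 ppm.
FC to add: 1.715 − 0.4 = 1.315 mg/L as Cl₂.
Cl₂ equivalent: 1.315 mg/L × 178,652 L = 234.9 g.
Product at 10.7% available Cl: 234.9 / 0.107 = 2195 g.
Volume: 2195 g ÷ 1.13 g/mL = 1943 mL.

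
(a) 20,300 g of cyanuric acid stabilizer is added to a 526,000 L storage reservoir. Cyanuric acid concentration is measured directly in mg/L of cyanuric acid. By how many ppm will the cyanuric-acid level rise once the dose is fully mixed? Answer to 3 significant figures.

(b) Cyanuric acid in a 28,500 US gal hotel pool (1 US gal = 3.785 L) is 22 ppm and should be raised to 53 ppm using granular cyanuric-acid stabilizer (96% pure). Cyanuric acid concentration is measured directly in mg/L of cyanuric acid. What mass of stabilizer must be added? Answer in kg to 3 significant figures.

(a) 38.6 ppm; (b) 3.48 kg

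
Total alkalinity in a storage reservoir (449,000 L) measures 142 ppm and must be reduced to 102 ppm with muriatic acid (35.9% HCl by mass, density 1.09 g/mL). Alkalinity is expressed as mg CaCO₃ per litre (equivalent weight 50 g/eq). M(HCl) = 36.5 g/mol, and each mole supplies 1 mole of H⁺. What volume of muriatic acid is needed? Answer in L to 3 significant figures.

33.5 L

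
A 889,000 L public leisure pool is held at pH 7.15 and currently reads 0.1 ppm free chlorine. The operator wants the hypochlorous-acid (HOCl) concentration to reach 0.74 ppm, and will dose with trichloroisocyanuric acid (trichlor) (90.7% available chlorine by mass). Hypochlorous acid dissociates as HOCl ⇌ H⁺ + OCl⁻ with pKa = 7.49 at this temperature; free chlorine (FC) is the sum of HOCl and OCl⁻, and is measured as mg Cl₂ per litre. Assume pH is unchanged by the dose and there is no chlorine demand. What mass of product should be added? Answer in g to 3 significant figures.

959 g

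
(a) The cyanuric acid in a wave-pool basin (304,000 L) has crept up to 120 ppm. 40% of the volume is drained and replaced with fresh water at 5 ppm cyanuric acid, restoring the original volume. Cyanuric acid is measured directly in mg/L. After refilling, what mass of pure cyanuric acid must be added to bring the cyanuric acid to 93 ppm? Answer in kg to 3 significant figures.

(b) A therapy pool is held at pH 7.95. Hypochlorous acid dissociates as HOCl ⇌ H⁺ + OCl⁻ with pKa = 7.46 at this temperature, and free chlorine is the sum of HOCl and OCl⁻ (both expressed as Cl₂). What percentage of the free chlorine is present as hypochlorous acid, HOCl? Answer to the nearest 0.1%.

(a) After draining 40% and refilling: 120 × 0.60 + 5 × 0.40 = 74 ppm.
(a) Deficit to target: 93 − 74 = 19 mg/L.
(a) Mass: 19 mg/L × 304,000 L = 5776 g cyanuric acid.

(b) [OCl⁻]/[HOCl] = 10^(pH − pKa) = 10^(7.95 − 7.46) = 10^0.49 = 3.09.
(b) Fraction as HOCl = 1 / (1 + 3.09) = 0.2445.

(a) 5.78 kg; (b) 24.4%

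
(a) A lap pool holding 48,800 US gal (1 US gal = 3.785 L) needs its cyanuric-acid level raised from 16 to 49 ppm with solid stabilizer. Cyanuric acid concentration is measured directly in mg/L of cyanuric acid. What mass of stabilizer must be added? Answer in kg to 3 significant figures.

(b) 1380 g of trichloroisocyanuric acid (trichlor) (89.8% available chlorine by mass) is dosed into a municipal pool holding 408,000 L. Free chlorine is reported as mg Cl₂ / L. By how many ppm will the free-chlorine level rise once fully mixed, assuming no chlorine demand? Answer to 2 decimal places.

(a) Volume: 48,800 US gal × 3.785 L/gal = 184,708 L.
(a) CYA to add: (49 − 16) = 33 mg/L × 184,708 L = 6095 g cyanuric acid.

(b) Available chlorine delivered: 1380 g × 0.898 = 1239 g as Cl₂.
(b) Concentration rise: 1239 g / 408,000 L = 3.037 mg/L = 3.04 ppm.

(a) 6.10 kg; (b) 3.04 ppm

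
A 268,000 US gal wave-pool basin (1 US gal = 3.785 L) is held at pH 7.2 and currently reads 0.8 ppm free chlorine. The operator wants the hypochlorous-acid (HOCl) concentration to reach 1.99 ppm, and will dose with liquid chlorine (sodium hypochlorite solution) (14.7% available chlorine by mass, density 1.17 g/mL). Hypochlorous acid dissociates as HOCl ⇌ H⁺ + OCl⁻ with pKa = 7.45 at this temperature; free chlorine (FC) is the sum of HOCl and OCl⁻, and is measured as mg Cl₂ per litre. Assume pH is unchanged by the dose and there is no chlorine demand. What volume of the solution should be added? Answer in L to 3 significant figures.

Volume: 268,000 US gal × 3.785 L/gal = 1,014,380 L.
[OCl⁻]/[HOCl] = 10^(pH − pKa) = 10^(7.2 − 7.45) = 0.5623; fraction as HOCl = 1/(1 + 0.5623) = 0.6401.
Free chlorine required for 1.99 ppm HOCl: 1.99 / 0.6401 = 3.109 ppm.
FC to add: 3.109 − 0.8 = 2.309 mg/L as Cl₂.
Cl₂ equivalent: 2.309 mg/L × 1,014,380 L = 2342 g.
Product at 14.7% available Cl: 2342 / 0.147 = 15,930 g.
Volume: 15,930 g ÷ 1.17 g/mL = 13,620 mL.

13.6 L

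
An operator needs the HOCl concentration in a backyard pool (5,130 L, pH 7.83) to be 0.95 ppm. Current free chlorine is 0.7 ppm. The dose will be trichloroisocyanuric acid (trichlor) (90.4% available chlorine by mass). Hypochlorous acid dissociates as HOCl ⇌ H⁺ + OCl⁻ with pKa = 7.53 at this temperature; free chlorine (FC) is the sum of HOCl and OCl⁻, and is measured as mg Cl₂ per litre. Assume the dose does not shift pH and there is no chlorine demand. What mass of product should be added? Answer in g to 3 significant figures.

12.2 g

[OCl⁻]/[HOCl] = 10^(pH − pKa) = 10^(7.83 − 7.53) = 1.995; fraction as HOCl = 1/(1 + 1.995) = 0.3339.
Free chlorine required for 0.95 ppm HOCl: 0.95 / 0.3339 = 2.845 ppm.
FC to add: 2.845 − 0.7 = 2.145 mg/L as Cl₂.
Cl₂ equivalent: 2.145 mg/L × 5,130 L = 11.01 g.
Product at 90.4% available Cl: 11.01 / 0.904 = 12.18 g.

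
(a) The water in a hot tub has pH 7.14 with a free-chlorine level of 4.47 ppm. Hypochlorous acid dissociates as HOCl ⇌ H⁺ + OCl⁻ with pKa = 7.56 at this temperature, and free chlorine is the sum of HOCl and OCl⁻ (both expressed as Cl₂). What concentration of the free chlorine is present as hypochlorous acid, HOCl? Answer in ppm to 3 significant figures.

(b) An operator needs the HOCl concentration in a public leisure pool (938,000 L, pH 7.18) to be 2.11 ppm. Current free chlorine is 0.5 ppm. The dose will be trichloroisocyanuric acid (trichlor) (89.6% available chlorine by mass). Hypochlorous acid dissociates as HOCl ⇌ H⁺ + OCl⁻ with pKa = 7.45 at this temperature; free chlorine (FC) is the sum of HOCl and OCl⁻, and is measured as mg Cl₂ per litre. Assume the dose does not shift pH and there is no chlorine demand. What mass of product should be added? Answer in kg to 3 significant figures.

(a) 3.24 ppm; (b) 2.87 kg

(a) [OCl⁻]/[HOCl] = 10^(pH − pKa) = 10^(7.14 − 7.56) = 10^-0.42 = 0.3802.
(a) Fraction as HOCl = 1 / (1 + 0.3802) = 0.7245.
(a) HOCl = 0.7245 × 4.47 ppm = 3.239 ppm.

(b) [OCl⁻]/[HOCl] = 10^(pH − pKa) = 10^(7.18 − 7.45) = 0.537; fraction as HOCl = 1/(1 + 0.537) = 0.6506.
(b) Free chlorine required for 2.11 ppm HOCl: 2.11 / 0.6506 = 3.243 ppm.
(b) FC to add: 3.243 − 0.5 = 2.743 mg/L as Cl₂.
(b) Cl₂ equivalent: 2.743 mg/L × 938,000 L = 2573 g.
(b) Product at 89.6% available Cl: 2573 / 0.896 = 2872 g.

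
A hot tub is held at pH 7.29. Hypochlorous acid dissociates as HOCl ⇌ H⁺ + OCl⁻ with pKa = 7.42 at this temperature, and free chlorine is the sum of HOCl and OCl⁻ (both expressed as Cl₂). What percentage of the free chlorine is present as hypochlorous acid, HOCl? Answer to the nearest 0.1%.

[OCl⁻]/[HOCl] = 10^(pH − pKa) = 10^(7.29 − 7.42) = 10^-0.13 = 0.7413.
Fraction as HOCl = 1 / (1 + 0.7413) = 0.5743.

57.4%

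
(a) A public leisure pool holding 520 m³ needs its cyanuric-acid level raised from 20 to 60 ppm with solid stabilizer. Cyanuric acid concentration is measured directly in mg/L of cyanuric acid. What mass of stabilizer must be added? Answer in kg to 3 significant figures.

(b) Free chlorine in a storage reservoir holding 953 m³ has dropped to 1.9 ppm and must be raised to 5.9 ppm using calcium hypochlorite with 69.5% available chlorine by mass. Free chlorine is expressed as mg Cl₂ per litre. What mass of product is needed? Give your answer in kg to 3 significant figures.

(a) 20.8 kg; (b) 5.48 kg

(a) Volume: 520 m³ = 520,000 L.
(a) CYA to add: (60 − 20) = 40 mg/L × 520,000 L = 20,800 g cyanuric acid.

(b) Volume: 953 m³ = 953,000 L.
(b) Chlorine deficit: 5.9 − 1.9 = 4 ppm = 4 mg/L as Cl₂.
(b) Cl₂ equivalent needed: 4 mg/L × 953,000 L = 3,812,000 mg = 3812 g.
(b) Product at 69.5% available chlorine: 3812 / 0.695 = 5485 g.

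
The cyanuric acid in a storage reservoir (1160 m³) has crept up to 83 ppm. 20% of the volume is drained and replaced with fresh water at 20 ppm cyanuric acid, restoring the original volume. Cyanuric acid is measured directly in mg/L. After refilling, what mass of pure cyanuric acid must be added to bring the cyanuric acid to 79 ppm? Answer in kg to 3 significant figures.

9.98 kg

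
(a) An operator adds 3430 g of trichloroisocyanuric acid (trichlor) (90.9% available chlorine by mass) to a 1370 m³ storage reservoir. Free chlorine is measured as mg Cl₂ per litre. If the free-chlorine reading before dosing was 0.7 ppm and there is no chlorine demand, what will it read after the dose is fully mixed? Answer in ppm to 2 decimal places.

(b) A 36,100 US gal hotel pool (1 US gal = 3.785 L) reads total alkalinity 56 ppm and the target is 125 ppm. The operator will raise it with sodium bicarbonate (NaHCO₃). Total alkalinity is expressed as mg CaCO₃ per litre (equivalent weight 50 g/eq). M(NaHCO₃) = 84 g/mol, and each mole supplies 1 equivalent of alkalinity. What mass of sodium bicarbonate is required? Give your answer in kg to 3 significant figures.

(a) Volume: 1370 m³ = 1,370,000 L.
(a) Available chlorine delivered: 3430 g × 0.909 = 3118 g as Cl₂.
(a) Concentration rise: 3118 g / 1,370,000 L = 2.276 mg/L = 2.28 ppm.
(a) Final FC: 0.7 + 2.28 = 2.98 ppm.

(b) Volume: 36,100 US gal × 3.785 L/gal = 136,638 L.
(b) Alkalinity to add: (125 − 56) = 69 mg/L as CaCO₃ × 136,638 L = 9428 g as CaCO₃.
(b) Equivalents: 9428 g ÷ 50 g/eq = 188.6 eq.
(b) NaHCO₃ supplies 1 eq per mole → 188.6 mol.
(b) Mass: 188.6 mol × 84 g/mol = 15,840 g.

(a) 2.98 ppm; (b) 15.8 kg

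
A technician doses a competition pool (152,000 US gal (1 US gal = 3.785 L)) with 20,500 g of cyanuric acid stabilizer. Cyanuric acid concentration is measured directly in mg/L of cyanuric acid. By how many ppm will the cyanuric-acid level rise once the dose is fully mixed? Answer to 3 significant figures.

Volume: 152,000 US gal × 3.785 L/gal = 575,320 L.
Rise: 20,500 g / 575,320 L × 1000 = 35.63 mg/L.

35.6 ppm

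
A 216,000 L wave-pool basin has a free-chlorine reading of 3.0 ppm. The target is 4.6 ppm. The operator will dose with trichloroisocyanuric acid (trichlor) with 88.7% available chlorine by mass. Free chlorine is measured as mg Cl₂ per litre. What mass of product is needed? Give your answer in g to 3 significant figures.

390 g

Chlorine deficit: 4.6 − 3.0 = 1.6 ppm = 1.6 mg/L as Cl₂.
Cl₂ equivalent needed: 1.6 mg/L × 216,000 L = 345,600 mg = 345.6 g.
Product at 88.7% available chlorine: 345.6 / 0.887 = 389.6 g.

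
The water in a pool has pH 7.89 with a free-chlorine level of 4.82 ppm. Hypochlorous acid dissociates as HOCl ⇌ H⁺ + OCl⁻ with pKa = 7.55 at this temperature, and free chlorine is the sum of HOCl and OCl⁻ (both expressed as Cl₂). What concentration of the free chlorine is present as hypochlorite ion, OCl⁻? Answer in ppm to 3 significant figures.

[OCl⁻]/[HOCl] = 10^(pH − pKa) = 10^(7.89 − 7.55) = 10^0.34 = 2.188.
Fraction as HOCl = 1 / (1 + 2.188) = 0.3137.
OCl⁻ = (1 − 0.3137) × 4.82 ppm = 3.308 ppm.

3.31 ppm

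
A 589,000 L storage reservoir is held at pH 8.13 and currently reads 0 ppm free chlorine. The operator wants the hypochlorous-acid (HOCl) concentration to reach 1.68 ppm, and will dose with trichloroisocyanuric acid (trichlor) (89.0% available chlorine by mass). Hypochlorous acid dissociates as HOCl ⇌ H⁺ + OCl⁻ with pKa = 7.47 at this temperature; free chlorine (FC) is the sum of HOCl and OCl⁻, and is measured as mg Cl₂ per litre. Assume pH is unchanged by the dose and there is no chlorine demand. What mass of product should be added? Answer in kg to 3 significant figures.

[OCl⁻]/[HOCl] = 10^(pH − pKa) = 10^(8.13 − 7.47) = 4.571; fraction as HOCl = 1/(1 + 4.571) = 0.1795.
Free chlorine required for 1.68 ppm HOCl: 1.68 / 0.1795 = 9.359 ppm.
FC to add: 9.359 − 0 = 9.359 mg/L as Cl₂.
Cl₂ equivalent: 9.359 mg/L × 589,000 L = 5512 g.
Product at 89.0% available Cl: 5512 / 0.89 = 6194 g.

6.19 kg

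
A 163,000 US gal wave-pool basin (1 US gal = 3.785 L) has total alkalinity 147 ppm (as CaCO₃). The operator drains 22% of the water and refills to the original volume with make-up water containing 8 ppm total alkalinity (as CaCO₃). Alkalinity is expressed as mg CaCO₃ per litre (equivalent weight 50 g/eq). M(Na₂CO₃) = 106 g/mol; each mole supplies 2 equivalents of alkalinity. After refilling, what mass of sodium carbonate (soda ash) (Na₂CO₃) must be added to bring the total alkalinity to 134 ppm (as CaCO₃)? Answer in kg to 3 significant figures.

11.5 kg

Volume: 163,000 US gal × 3.785 L/gal = 616,955 L.
After draining 22% and refilling: 147 × 0.78 + 8 × 0.22 = 116.42 ppm.
Deficit to target: 134 − 116.42 = 17.58 mg/L.
As CaCO₃: 17.58 mg/L × 616,955 L = 10,850 g; ÷ 50 g/eq ÷ 2 = 108.5 mol Na₂CO₃.
Mass: 108.5 × 106 = 11,500 g.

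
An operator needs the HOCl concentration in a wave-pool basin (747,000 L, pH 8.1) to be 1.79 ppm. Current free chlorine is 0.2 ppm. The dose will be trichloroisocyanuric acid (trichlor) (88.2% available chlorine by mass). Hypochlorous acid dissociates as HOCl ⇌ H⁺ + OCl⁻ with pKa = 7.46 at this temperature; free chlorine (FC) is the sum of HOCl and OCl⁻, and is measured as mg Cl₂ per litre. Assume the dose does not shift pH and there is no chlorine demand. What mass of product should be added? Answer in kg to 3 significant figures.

[OCl⁻]/[HOCl] = 10^(pH − pKa) = 10^(8.1 − 7.46) = 4.365; fraction as HOCl = 1/(1 + 4.365) = 0.1864.
Free chlorine required for 1.79 ppm HOCl: 1.79 / 0.1864 = 9.604 ppm.
FC to add: 9.604 − 0.2 = 9.404 mg/L as Cl₂.
Cl₂ equivalent: 9.404 mg/L × 747,000 L = 7025 g.
Product at 88.2% available Cl: 7025 / 0.882 = 7964 g.

7.96 kg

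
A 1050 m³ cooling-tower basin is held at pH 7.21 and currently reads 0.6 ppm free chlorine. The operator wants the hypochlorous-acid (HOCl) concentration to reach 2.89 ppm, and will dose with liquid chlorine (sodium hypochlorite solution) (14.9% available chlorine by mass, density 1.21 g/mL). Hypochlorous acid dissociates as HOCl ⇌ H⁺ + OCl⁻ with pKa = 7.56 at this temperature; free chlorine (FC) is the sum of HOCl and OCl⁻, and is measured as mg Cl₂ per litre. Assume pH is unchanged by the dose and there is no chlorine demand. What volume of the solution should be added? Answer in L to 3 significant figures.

Volume: 1050 m³ = 1,050,000 L.
[OCl⁻]/[HOCl] = 10^(pH − pKa) = 10^(7.21 − 7.56) = 0.4467; fraction as HOCl = 1/(1 + 0.4467) = 0.6912.
Free chlorine required for 2.89 ppm HOCl: 2.89 / 0.6912 = 4.181 ppm.
FC to add: 4.181 − 0.6 = 3.581 mg/L as Cl₂.
Cl₂ equivalent: 3.581 mg/L × 1,050,000 L = 3760 g.
Product at 14.9% available Cl: 3760 / 0.149 = 25,230 g.
Volume: 25,230 g ÷ 1.21 g/mL = 20,860 mL.

20.9 L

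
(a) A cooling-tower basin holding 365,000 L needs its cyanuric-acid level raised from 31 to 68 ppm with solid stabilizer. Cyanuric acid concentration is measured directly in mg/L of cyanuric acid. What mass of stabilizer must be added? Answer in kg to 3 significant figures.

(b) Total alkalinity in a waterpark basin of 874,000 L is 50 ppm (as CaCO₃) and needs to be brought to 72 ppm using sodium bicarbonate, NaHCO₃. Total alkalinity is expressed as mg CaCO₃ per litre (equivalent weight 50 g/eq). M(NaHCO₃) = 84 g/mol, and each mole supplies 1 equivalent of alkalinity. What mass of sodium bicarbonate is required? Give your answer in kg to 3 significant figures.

(a) 13.5 kg; (b) 32.3 kg

(a) CYA to add: (68 − 31) = 37 mg/L × 365,000 L = 13,500 g cyanuric acid.

(b) Alkalinity to add: (72 − 50) = 22 mg/L as CaCO₃ × 874,000 L = 19,230 g as CaCO₃.
(b) Equivalents: 19,230 g ÷ 50 g/eq = 384.6 eq.
(b) NaHCO₃ supplies 1 eq per mole → 384.6 mol.
(b) Mass: 384.6 mol × 84 g/mol = 32,300 g.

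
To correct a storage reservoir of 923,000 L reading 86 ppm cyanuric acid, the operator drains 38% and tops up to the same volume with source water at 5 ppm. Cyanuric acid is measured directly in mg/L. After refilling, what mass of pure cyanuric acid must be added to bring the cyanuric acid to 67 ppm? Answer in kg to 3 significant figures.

10.9 kg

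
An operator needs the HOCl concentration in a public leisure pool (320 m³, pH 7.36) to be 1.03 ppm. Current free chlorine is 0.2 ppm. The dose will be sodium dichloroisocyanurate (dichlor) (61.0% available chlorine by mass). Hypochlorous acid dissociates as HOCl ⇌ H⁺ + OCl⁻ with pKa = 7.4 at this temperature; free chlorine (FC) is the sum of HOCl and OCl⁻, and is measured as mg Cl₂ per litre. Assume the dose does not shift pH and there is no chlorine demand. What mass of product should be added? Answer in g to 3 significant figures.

928 g

Volume: 320 m³ = 320,000 L.
[OCl⁻]/[HOCl] = 10^(pH − pKa) = 10^(7.36 − 7.4) = 0.912; fraction as HOCl = 1/(1 + 0.912) = 0.523.
Free chlorine required for 1.03 ppm HOCl: 1.03 / 0.523 = 1.969 ppm.
FC to add: 1.969 − 0.2 = 1.769 mg/L as Cl₂.
Cl₂ equivalent: 1.769 mg/L × 320,000 L = 566.2 g.
Product at 61.0% available Cl: 566.2 / 0.61 = 928.2 g.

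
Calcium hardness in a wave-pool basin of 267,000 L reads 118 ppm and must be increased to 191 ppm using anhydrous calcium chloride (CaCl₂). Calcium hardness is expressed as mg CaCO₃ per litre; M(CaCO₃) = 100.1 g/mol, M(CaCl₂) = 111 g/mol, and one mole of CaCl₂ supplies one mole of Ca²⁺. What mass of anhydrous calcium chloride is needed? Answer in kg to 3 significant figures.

Hardness to add: (191 − 118) = 73 mg/L as CaCO₃ × 267,000 L = 19,490 g as CaCO₃.
Moles of Ca²⁺ (1 mol Ca²⁺ ≡ 1 mol CaCO₃): 19,490 / 100.1 g/mol = 194.7 mol.
Mass of CaCl₂: 194.7 × 111 = 21,610 g.

21.6 kg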